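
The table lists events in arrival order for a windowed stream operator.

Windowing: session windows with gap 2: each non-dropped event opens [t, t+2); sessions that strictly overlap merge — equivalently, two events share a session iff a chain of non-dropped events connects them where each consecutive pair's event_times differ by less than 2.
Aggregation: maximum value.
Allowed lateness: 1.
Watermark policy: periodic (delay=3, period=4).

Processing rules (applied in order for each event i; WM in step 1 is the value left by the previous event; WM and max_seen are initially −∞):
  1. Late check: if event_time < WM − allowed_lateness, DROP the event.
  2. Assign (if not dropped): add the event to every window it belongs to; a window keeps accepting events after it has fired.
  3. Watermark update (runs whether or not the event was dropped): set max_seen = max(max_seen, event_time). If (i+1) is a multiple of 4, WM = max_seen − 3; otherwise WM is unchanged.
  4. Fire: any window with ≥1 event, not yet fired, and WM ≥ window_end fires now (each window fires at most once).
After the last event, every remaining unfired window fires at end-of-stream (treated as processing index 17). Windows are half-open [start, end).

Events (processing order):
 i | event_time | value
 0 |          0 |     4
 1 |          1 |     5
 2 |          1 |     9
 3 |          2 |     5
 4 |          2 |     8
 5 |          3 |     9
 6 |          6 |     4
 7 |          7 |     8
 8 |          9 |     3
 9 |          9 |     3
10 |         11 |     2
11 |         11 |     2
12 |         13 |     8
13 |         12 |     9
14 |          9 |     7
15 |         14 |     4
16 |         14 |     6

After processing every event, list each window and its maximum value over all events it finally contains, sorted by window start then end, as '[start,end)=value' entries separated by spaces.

[0,5)=9 [6,9)=8 [9,11)=7 [11,16)=9

i=0 t=0 v=4: → [0,2); WM=−∞
i=1 t=1 v=5: → [0,3); WM=−∞
i=2 t=1 v=9: → [0,3); WM=−∞
i=3 t=2 v=5: → [0,4); WM=-1
i=4 t=2 v=8: → [0,4); WM=-1
i=5 t=3 v=9: → [0,5); WM=-1
i=6 t=6 v=4: → [6,8); WM=-1
i=7 t=7 v=8: → [6,9); WM=4
i=8 t=9 v=3: → [9,11); WM=4
i=9 t=9 v=3: → [9,11); WM=4
i=10 t=11 v=2: → [11,13); WM=4
i=11 t=11 v=2: → [11,13); WM=8
i=12 t=13 v=8: → [13,15); WM=8
i=13 t=12 v=9: → [11,15); WM=8
i=14 t=9 v=7: → [9,11); WM=8
i=15 t=14 v=4: → [11,16); WM=11
i=16 t=14 v=6: → [11,16); WM=11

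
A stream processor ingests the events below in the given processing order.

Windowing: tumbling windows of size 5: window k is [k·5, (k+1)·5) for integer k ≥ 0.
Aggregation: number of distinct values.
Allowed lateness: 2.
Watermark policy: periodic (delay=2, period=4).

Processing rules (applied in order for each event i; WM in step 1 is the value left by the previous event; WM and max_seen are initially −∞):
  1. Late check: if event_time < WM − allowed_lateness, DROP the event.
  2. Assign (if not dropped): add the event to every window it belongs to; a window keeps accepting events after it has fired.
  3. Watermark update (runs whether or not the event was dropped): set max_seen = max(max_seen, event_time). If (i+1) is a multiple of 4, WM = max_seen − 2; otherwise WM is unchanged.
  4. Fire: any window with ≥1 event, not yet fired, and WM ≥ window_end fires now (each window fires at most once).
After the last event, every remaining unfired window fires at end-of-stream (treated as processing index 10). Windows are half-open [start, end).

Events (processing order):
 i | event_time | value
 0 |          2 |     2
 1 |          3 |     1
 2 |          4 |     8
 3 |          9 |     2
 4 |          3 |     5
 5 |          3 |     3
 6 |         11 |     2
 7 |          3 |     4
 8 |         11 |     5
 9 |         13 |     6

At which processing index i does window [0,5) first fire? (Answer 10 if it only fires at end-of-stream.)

3

i=0 t=2 v=2: → [0,5); WM=−∞
i=1 t=3 v=1: → [0,5); WM=−∞
i=2 t=4 v=8: → [0,5); WM=−∞
i=3 t=9 v=2: → [5,10); WM=7; [0,5) fires=3
i=4 t=3 v=5: DROP (t<7-2); WM=7
i=5 t=3 v=3: DROP (t<7-2); WM=7
i=6 t=11 v=2: → [10,15); WM=7
i=7 t=3 v=4: DROP (t<7-2); WM=9
i=8 t=11 v=5: → [10,15); WM=9
i=9 t=13 v=6: → [10,15); WM=9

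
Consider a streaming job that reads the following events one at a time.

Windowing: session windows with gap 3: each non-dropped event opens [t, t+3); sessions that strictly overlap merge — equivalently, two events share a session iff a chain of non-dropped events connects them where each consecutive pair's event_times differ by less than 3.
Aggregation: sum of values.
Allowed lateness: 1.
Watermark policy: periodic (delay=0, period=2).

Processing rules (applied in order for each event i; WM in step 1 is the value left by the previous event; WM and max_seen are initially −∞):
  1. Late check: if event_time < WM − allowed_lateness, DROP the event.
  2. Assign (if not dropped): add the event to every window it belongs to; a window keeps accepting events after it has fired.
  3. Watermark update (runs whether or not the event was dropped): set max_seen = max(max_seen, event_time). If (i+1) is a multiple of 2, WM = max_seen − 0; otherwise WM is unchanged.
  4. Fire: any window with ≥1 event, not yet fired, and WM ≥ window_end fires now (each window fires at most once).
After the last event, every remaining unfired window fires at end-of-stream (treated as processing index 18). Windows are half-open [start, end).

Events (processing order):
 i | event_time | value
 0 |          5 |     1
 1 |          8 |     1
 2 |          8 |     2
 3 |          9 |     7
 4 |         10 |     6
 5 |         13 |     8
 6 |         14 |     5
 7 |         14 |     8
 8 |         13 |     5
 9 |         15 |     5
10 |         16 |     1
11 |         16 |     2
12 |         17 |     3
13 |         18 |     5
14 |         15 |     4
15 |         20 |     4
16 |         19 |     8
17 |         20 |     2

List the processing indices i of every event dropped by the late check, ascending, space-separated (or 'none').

14

i=0 t=5 v=1: → [5,8); WM=−∞
i=1 t=8 v=1: → [8,11); WM=8
i=2 t=8 v=2: → [8,11); WM=8
i=3 t=9 v=7: → [8,12); WM=9
i=4 t=10 v=6: → [8,13); WM=9
i=5 t=13 v=8: → [13,16); WM=13
i=6 t=14 v=5: → [13,17); WM=13
i=7 t=14 v=8: → [13,17); WM=14
i=8 t=13 v=5: → [13,17); WM=14
i=9 t=15 v=5: → [13,18); WM=15
i=10 t=16 v=1: → [13,19); WM=15
i=11 t=16 v=2: → [13,19); WM=16
i=12 t=17 v=3: → [13,20); WM=16
i=13 t=18 v=5: → [13,21); WM=18
i=14 t=15 v=4: DROP (t<18-1); WM=18
i=15 t=20 v=4: → [13,23); WM=20
i=16 t=19 v=8: → [13,23); WM=20
i=17 t=20 v=2: → [13,23); WM=20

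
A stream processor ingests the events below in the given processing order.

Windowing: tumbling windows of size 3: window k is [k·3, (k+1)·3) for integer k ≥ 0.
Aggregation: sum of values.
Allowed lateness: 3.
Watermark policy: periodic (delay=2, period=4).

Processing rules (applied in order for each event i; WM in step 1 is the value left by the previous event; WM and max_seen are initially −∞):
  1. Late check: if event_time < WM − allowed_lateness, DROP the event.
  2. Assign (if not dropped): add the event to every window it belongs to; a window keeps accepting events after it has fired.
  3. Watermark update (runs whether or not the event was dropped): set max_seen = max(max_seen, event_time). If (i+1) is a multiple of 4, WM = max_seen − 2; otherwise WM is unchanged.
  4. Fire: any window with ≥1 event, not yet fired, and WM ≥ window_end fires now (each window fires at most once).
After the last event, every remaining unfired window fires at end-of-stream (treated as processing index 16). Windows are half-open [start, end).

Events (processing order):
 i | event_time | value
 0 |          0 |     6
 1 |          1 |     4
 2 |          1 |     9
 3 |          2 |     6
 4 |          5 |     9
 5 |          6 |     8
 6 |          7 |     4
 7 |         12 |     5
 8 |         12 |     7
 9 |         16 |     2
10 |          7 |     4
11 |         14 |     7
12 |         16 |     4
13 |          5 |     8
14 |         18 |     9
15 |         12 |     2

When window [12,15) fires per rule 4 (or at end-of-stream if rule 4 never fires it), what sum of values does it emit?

i=0 t=0 v=6: → [0,3); WM=−∞
i=1 t=1 v=4: → [0,3); WM=−∞
i=2 t=1 v=9: → [0,3); WM=−∞
i=3 t=2 v=6: → [0,3); WM=0
i=4 t=5 v=9: → [3,6); WM=0
i=5 t=6 v=8: → [6,9); WM=0
i=6 t=7 v=4: → [6,9); WM=0
i=7 t=12 v=5: → [12,15); WM=10; [0,3) fires=25 [3,6) fires=9 [6,9) fires=12
i=8 t=12 v=7: → [12,15); WM=10
i=9 t=16 v=2: → [15,18); WM=10
i=10 t=7 v=4: → [6,9); WM=10
i=11 t=14 v=7: → [12,15); WM=14
i=12 t=16 v=4: → [15,18); WM=14
i=13 t=5 v=8: DROP (t<14-3); WM=14
i=14 t=18 v=9: → [18,21); WM=14
i=15 t=12 v=2: → [12,15); WM=16; [12,15) fires=21

21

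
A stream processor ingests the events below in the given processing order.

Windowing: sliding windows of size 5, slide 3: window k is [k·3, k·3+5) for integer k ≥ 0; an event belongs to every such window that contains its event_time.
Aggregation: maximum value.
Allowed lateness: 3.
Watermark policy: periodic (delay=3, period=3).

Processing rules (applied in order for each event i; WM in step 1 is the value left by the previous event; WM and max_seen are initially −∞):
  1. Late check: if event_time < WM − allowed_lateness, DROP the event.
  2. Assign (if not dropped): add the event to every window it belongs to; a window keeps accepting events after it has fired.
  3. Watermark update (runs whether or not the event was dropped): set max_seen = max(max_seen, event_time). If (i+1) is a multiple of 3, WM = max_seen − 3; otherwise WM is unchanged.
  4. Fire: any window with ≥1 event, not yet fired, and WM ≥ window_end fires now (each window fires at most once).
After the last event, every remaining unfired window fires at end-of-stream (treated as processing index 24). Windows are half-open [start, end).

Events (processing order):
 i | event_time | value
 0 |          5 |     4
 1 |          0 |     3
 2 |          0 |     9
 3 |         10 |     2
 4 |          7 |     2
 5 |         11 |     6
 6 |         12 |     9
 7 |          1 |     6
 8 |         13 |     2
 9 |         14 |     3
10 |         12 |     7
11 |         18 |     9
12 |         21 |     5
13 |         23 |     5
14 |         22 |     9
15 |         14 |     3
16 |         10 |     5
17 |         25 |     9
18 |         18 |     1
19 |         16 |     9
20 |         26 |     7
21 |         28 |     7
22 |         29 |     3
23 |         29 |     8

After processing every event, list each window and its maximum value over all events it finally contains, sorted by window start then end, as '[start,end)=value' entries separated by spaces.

[0,5)=9 [3,8)=4 [6,11)=2 [9,14)=9 [12,17)=9 [15,20)=9 [18,23)=9 [21,26)=9 [24,29)=9 [27,32)=8

i=0 t=5 v=4: → [3,8); WM=−∞
i=1 t=0 v=3: → [0,5); WM=−∞
i=2 t=0 v=9: → [0,5); WM=2
i=3 t=10 v=2: → [9,14),[6,11); WM=2
i=4 t=7 v=2: → [6,11),[3,8); WM=2
i=5 t=11 v=6: → [9,14); WM=8; [0,5) fires=9 [3,8) fires=4
i=6 t=12 v=9: → [12,17),[9,14); WM=8
i=7 t=1 v=6: DROP (t<8-3); WM=8
i=8 t=13 v=2: → [12,17),[9,14); WM=10
i=9 t=14 v=3: → [12,17); WM=10
i=10 t=12 v=7: → [12,17),[9,14); WM=10
i=11 t=18 v=9: → [18,23),[15,20); WM=15; [6,11) fires=2 [9,14) fires=9
i=12 t=21 v=5: → [21,26),[18,23); WM=15
i=13 t=23 v=5: → [21,26); WM=15
i=14 t=22 v=9: → [21,26),[18,23); WM=20; [12,17) fires=9 [15,20) fires=9
i=15 t=14 v=3: DROP (t<20-3); WM=20
i=16 t=10 v=5: DROP (t<20-3); WM=20
i=17 t=25 v=9: → [24,29),[21,26); WM=22
i=18 t=18 v=1: DROP (t<22-3); WM=22
i=19 t=16 v=9: DROP (t<22-3); WM=22
i=20 t=26 v=7: → [24,29); WM=23; [18,23) fires=9
i=21 t=28 v=7: → [27,32),[24,29); WM=23
i=22 t=29 v=3: → [27,32); WM=23
i=23 t=29 v=8: → [27,32); WM=26; [21,26) fires=9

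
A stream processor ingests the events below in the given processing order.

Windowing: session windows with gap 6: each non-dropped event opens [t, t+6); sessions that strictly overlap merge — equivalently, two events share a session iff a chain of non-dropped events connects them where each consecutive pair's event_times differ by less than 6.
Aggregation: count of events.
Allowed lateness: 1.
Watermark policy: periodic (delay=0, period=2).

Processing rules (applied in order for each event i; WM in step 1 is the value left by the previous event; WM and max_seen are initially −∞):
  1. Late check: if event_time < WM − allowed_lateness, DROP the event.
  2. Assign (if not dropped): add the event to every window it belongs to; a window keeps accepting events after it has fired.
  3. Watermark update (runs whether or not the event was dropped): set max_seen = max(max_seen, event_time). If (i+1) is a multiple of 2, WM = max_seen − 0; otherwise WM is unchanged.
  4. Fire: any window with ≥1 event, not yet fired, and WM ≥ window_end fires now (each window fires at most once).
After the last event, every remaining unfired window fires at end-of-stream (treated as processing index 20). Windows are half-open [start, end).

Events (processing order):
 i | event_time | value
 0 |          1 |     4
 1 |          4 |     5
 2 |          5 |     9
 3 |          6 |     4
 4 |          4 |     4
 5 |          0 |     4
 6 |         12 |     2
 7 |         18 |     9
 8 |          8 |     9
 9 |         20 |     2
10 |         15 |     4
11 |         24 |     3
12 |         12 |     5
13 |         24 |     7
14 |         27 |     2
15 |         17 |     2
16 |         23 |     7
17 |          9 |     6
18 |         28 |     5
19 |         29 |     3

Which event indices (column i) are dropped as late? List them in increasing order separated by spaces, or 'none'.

i=0 t=1 v=4: → [1,7); WM=−∞
i=1 t=4 v=5: → [1,10); WM=4
i=2 t=5 v=9: → [1,11); WM=4
i=3 t=6 v=4: → [1,12); WM=6
i=4 t=4 v=4: DROP (t<6-1); WM=6
i=5 t=0 v=4: DROP (t<6-1); WM=6
i=6 t=12 v=2: → [12,18); WM=6
i=7 t=18 v=9: → [18,24); WM=18
i=8 t=8 v=9: DROP (t<18-1); WM=18
i=9 t=20 v=2: → [18,26); WM=20
i=10 t=15 v=4: DROP (t<20-1); WM=20
i=11 t=24 v=3: → [18,30); WM=24
i=12 t=12 v=5: DROP (t<24-1); WM=24
i=13 t=24 v=7: → [18,30); WM=24
i=14 t=27 v=2: → [18,33); WM=24
i=15 t=17 v=2: DROP (t<24-1); WM=27
i=16 t=23 v=7: DROP (t<27-1); WM=27
i=17 t=9 v=6: DROP (t<27-1); WM=27
i=18 t=28 v=5: → [18,34); WM=27
i=19 t=29 v=3: → [18,35); WM=29

4 5 8 10 12 15 16 17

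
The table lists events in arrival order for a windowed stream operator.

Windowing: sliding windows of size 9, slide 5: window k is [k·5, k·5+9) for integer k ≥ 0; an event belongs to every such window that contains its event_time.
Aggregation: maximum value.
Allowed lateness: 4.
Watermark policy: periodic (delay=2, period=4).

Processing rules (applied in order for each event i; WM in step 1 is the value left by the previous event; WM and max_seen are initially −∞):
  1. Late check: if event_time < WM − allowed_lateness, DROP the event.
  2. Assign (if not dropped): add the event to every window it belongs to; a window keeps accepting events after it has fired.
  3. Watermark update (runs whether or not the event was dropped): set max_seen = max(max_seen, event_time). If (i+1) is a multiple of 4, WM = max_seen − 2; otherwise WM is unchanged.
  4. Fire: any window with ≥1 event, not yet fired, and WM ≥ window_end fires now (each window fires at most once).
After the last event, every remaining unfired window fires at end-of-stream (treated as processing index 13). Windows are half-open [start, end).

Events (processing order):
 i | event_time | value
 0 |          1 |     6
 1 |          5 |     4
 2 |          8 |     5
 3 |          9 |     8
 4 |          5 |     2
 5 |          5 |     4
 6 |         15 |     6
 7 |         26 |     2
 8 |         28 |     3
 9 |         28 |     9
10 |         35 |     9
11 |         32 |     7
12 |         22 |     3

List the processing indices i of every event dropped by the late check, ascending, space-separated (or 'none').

12

i=0 t=1 v=6: → [0,9); WM=−∞
i=1 t=5 v=4: → [5,14),[0,9); WM=−∞
i=2 t=8 v=5: → [5,14),[0,9); WM=−∞
i=3 t=9 v=8: → [5,14); WM=7
i=4 t=5 v=2: → [5,14),[0,9); WM=7
i=5 t=5 v=4: → [5,14),[0,9); WM=7
i=6 t=15 v=6: → [15,24),[10,19); WM=7
i=7 t=26 v=2: → [25,34),[20,29); WM=24; [0,9) fires=6 [5,14) fires=8 [10,19) fires=6 [15,24) fires=6
i=8 t=28 v=3: → [25,34),[20,29); WM=24
i=9 t=28 v=9: → [25,34),[20,29); WM=24
i=10 t=35 v=9: → [35,44),[30,39); WM=24
i=11 t=32 v=7: → [30,39),[25,34); WM=33; [20,29) fires=9
i=12 t=22 v=3: DROP (t<33-4); WM=33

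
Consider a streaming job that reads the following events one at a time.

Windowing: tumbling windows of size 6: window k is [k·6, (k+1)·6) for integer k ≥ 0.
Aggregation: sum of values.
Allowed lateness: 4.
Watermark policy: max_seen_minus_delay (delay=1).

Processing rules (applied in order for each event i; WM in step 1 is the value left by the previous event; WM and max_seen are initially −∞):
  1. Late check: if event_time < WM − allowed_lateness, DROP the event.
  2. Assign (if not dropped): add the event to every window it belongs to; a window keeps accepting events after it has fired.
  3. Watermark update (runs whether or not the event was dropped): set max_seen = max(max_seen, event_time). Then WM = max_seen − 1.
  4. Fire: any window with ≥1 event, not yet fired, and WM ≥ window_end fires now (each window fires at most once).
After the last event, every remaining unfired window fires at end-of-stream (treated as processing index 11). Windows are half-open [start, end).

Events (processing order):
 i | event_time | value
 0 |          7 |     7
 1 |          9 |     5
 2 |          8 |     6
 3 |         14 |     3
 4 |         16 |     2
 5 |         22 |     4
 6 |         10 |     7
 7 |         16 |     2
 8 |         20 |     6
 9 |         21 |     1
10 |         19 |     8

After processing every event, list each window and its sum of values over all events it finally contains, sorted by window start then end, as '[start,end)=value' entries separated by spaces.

[6,12)=18 [12,18)=5 [18,24)=19

i=0 t=7 v=7: → [6,12); WM=6
i=1 t=9 v=5: → [6,12); WM=8
i=2 t=8 v=6: → [6,12); WM=8
i=3 t=14 v=3: → [12,18); WM=13; [6,12) fires=18
i=4 t=16 v=2: → [12,18); WM=15
i=5 t=22 v=4: → [18,24); WM=21; [12,18) fires=5
i=6 t=10 v=7: DROP (t<21-4); WM=21
i=7 t=16 v=2: DROP (t<21-4); WM=21
i=8 t=20 v=6: → [18,24); WM=21
i=9 t=21 v=1: → [18,24); WM=21
i=10 t=19 v=8: → [18,24); WM=21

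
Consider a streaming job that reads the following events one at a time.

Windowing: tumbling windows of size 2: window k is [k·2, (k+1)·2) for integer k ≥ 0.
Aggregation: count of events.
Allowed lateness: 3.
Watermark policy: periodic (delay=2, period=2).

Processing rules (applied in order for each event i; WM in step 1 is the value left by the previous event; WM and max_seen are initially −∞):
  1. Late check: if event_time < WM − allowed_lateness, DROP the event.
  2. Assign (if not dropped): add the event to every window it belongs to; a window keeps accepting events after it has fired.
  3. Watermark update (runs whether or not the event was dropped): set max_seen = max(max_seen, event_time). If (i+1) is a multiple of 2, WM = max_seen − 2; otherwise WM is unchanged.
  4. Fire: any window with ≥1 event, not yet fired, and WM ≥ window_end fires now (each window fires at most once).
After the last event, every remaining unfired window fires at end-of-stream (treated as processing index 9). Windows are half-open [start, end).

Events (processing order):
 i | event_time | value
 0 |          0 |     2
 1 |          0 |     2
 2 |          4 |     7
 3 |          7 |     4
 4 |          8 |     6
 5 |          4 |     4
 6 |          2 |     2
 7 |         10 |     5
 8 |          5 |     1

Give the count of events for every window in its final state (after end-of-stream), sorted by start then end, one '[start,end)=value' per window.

i=0 t=0 v=2: → [0,2); WM=−∞
i=1 t=0 v=2: → [0,2); WM=-2
i=2 t=4 v=7: → [4,6); WM=-2
i=3 t=7 v=4: → [6,8); WM=5; [0,2) fires=2
i=4 t=8 v=6: → [8,10); WM=5
i=5 t=4 v=4: → [4,6); WM=6; [4,6) fires=2
i=6 t=2 v=2: DROP (t<6-3); WM=6
i=7 t=10 v=5: → [10,12); WM=8; [6,8) fires=1
i=8 t=5 v=1: → [4,6); WM=8

[0,2)=2 [4,6)=3 [6,8)=1 [8,10)=1 [10,12)=1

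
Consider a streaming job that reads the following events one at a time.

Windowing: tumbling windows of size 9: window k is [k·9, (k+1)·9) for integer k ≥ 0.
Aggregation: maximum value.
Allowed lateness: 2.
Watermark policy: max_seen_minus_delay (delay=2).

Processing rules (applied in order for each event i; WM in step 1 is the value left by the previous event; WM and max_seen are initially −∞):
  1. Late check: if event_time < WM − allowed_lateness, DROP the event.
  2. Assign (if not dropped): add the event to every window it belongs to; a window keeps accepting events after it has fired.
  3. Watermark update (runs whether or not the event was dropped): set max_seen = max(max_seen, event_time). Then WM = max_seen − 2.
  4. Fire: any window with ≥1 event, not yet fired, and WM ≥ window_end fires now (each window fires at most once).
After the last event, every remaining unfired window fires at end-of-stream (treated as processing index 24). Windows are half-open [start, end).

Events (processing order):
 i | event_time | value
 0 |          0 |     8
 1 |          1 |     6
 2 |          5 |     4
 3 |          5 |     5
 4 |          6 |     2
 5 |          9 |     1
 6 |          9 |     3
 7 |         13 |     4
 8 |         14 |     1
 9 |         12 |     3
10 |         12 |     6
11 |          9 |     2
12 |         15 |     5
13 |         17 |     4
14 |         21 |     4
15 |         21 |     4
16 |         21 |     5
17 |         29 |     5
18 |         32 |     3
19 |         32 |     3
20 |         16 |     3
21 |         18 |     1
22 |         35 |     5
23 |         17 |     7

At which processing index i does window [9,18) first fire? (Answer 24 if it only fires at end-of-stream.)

i=0 t=0 v=8: → [0,9); WM=-2
i=1 t=1 v=6: → [0,9); WM=-1
i=2 t=5 v=4: → [0,9); WM=3
i=3 t=5 v=5: → [0,9); WM=3
i=4 t=6 v=2: → [0,9); WM=4
i=5 t=9 v=1: → [9,18); WM=7
i=6 t=9 v=3: → [9,18); WM=7
i=7 t=13 v=4: → [9,18); WM=11; [0,9) fires=8
i=8 t=14 v=1: → [9,18); WM=12
i=9 t=12 v=3: → [9,18); WM=12
i=10 t=12 v=6: → [9,18); WM=12
i=11 t=9 v=2: DROP (t<12-2); WM=12
i=12 t=15 v=5: → [9,18); WM=13
i=13 t=17 v=4: → [9,18); WM=15
i=14 t=21 v=4: → [18,27); WM=19; [9,18) fires=6
i=15 t=21 v=4: → [18,27); WM=19
i=16 t=21 v=5: → [18,27); WM=19
i=17 t=29 v=5: → [27,36); WM=27; [18,27) fires=5
i=18 t=32 v=3: → [27,36); WM=30
i=19 t=32 v=3: → [27,36); WM=30
i=20 t=16 v=3: DROP (t<30-2); WM=30
i=21 t=18 v=1: DROP (t<30-2); WM=30
i=22 t=35 v=5: → [27,36); WM=33
i=23 t=17 v=7: DROP (t<33-2); WM=33

14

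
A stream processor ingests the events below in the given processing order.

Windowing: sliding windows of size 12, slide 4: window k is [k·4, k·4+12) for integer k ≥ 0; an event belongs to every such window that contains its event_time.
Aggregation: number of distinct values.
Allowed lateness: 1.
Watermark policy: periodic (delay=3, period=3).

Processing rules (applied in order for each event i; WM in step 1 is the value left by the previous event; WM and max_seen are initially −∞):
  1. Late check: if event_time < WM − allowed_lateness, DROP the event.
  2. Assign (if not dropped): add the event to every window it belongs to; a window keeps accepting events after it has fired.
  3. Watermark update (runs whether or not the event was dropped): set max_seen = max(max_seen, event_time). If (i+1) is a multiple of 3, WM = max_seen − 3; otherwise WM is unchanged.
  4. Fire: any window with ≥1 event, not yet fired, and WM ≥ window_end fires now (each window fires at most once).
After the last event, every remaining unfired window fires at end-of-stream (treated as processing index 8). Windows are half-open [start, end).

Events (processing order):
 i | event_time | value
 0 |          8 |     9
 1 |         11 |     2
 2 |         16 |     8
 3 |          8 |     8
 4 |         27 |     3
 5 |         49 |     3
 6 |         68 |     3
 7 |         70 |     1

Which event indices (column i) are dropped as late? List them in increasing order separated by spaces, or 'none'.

3

i=0 t=8 v=9: → [8,20),[4,16),[0,12); WM=−∞
i=1 t=11 v=2: → [8,20),[4,16),[0,12); WM=−∞
i=2 t=16 v=8: → [16,28),[12,24),[8,20); WM=13; [0,12) fires=2
i=3 t=8 v=8: DROP (t<13-1); WM=13
i=4 t=27 v=3: → [24,36),[20,32),[16,28); WM=13
i=5 t=49 v=3: → [48,60),[44,56),[40,52); WM=46; [4,16) fires=2 [8,20) fires=3 [12,24) fires=1 [16,28) fires=2 [20,32) fires=1 [24,36) fires=1
i=6 t=68 v=3: → [68,80),[64,76),[60,72); WM=46
i=7 t=70 v=1: → [68,80),[64,76),[60,72); WM=46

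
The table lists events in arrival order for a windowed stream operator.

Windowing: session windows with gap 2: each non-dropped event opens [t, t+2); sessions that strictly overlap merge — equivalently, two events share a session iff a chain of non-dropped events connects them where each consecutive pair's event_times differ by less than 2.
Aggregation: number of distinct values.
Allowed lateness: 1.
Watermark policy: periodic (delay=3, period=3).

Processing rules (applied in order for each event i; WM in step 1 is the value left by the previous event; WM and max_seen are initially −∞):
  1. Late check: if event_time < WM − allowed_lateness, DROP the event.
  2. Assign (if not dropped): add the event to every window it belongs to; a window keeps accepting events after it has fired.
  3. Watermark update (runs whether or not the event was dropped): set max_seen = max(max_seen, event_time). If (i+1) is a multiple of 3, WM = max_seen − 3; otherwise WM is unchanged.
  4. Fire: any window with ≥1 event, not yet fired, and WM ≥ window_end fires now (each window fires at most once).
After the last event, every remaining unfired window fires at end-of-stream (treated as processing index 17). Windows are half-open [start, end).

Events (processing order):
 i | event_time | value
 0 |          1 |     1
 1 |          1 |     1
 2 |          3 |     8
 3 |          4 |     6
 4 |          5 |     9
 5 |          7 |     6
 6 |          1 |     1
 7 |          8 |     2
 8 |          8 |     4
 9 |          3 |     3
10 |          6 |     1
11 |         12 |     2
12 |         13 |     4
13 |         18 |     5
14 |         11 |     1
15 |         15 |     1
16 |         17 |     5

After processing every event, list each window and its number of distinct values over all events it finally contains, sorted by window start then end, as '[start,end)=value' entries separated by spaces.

[1,3)=1 [3,10)=6 [11,15)=3 [15,17)=1 [17,20)=1

i=0 t=1 v=1: → [1,3); WM=−∞
i=1 t=1 v=1: → [1,3); WM=−∞
i=2 t=3 v=8: → [3,5); WM=0
i=3 t=4 v=6: → [3,6); WM=0
i=4 t=5 v=9: → [3,7); WM=0
i=5 t=7 v=6: → [7,9); WM=4
i=6 t=1 v=1: DROP (t<4-1); WM=4
i=7 t=8 v=2: → [7,10); WM=4
i=8 t=8 v=4: → [7,10); WM=5
i=9 t=3 v=3: DROP (t<5-1); WM=5
i=10 t=6 v=1: → [3,10); WM=5
i=11 t=12 v=2: → [12,14); WM=9
i=12 t=13 v=4: → [12,15); WM=9
i=13 t=18 v=5: → [18,20); WM=9
i=14 t=11 v=1: → [11,15); WM=15
i=15 t=15 v=1: → [15,17); WM=15
i=16 t=17 v=5: → [17,20); WM=15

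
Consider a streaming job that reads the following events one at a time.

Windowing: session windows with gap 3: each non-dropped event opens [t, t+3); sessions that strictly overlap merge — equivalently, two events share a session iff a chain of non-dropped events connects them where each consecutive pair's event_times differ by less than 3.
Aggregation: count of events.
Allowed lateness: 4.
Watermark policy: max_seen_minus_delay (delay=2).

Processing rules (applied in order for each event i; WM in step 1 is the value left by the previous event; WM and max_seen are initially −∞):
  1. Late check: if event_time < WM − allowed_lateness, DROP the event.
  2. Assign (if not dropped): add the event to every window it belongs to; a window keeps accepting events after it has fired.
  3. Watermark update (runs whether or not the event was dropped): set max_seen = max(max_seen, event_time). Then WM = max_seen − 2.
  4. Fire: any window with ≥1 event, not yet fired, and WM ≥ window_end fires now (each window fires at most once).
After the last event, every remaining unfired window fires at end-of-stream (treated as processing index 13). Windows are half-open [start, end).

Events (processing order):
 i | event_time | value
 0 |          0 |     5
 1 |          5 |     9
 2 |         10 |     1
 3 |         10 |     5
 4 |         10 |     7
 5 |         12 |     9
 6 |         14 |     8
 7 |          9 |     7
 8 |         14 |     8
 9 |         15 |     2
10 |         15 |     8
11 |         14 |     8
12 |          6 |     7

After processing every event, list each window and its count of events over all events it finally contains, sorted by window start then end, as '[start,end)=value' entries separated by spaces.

i=0 t=0 v=5: → [0,3); WM=-2
i=1 t=5 v=9: → [5,8); WM=3
i=2 t=10 v=1: → [10,13); WM=8
i=3 t=10 v=5: → [10,13); WM=8
i=4 t=10 v=7: → [10,13); WM=8
i=5 t=12 v=9: → [10,15); WM=10
i=6 t=14 v=8: → [10,17); WM=12
i=7 t=9 v=7: → [9,17); WM=12
i=8 t=14 v=8: → [9,17); WM=12
i=9 t=15 v=2: → [9,18); WM=13
i=10 t=15 v=8: → [9,18); WM=13
i=11 t=14 v=8: → [9,18); WM=13
i=12 t=6 v=7: DROP (t<13-4); WM=13

[0,3)=1 [5,8)=1 [9,18)=10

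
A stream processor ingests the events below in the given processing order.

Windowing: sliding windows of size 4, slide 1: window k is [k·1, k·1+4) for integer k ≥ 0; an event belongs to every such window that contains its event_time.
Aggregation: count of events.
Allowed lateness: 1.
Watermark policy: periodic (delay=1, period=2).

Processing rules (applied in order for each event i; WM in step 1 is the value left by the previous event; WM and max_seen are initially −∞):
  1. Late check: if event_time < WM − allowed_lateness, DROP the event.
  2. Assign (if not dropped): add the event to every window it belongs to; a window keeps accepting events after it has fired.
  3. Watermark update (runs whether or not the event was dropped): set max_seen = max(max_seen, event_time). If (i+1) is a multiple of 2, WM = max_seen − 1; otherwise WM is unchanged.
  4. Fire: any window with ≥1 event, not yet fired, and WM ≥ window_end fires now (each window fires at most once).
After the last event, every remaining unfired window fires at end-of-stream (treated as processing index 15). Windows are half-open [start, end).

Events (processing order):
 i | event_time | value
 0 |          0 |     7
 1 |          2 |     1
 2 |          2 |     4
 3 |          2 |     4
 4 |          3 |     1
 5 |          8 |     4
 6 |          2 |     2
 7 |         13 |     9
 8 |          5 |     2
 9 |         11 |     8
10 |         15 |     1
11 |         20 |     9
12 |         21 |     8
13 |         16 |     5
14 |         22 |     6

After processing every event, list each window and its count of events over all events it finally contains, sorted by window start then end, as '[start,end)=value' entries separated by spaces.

[0,4)=5 [1,5)=4 [2,6)=4 [3,7)=1 [5,9)=1 [6,10)=1 [7,11)=1 [8,12)=2 [9,13)=1 [10,14)=2 [11,15)=2 [12,16)=2 [13,17)=2 [14,18)=1 [15,19)=1 [17,21)=1 [18,22)=2 [19,23)=3 [20,24)=3 [21,25)=2 [22,26)=1

i=0 t=0 v=7: → [0,4); WM=−∞
i=1 t=2 v=1: → [2,6),[1,5),[0,4); WM=1
i=2 t=2 v=4: → [2,6),[1,5),[0,4); WM=1
i=3 t=2 v=4: → [2,6),[1,5),[0,4); WM=1
i=4 t=3 v=1: → [3,7),[2,6),[1,5),[0,4); WM=1
i=5 t=8 v=4: → [8,12),[7,11),[6,10),[5,9); WM=7; [0,4) fires=5 [1,5) fires=4 [2,6) fires=4 [3,7) fires=1
i=6 t=2 v=2: DROP (t<7-1); WM=7
i=7 t=13 v=9: → [13,17),[12,16),[11,15),[10,14); WM=12; [5,9) fires=1 [6,10) fires=1 [7,11) fires=1 [8,12) fires=1
i=8 t=5 v=2: DROP (t<12-1); WM=12
i=9 t=11 v=8: → [11,15),[10,14),[9,13),[8,12); WM=12
i=10 t=15 v=1: → [15,19),[14,18),[13,17),[12,16); WM=12
i=11 t=20 v=9: → [20,24),[19,23),[18,22),[17,21); WM=19; [9,13) fires=1 [10,14) fires=2 [11,15) fires=2 [12,16) fires=2 [13,17) fires=2 [14,18) fires=1 [15,19) fires=1
i=12 t=21 v=8: → [21,25),[20,24),[19,23),[18,22); WM=19
i=13 t=16 v=5: DROP (t<19-1); WM=20
i=14 t=22 v=6: → [22,26),[21,25),[20,24),[19,23); WM=20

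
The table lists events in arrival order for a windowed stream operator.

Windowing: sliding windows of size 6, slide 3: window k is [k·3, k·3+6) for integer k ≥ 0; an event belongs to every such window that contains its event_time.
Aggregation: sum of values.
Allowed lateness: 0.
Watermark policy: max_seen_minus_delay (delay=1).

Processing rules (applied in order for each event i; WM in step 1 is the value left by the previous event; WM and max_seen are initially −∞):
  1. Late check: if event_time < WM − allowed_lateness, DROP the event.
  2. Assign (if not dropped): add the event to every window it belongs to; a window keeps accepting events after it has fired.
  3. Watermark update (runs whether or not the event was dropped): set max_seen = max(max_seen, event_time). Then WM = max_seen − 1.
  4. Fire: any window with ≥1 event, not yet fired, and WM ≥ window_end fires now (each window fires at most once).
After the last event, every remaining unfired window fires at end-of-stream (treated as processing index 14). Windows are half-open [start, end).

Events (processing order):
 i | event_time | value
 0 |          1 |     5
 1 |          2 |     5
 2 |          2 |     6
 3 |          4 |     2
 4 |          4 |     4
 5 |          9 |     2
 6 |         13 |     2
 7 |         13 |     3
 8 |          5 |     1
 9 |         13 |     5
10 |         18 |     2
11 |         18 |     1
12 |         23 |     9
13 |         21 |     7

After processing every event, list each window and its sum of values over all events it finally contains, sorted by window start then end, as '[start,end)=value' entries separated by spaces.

[0,6)=22 [3,9)=6 [6,12)=2 [9,15)=12 [12,18)=10 [15,21)=3 [18,24)=12 [21,27)=9

i=0 t=1 v=5: → [0,6); WM=0
i=1 t=2 v=5: → [0,6); WM=1
i=2 t=2 v=6: → [0,6); WM=1
i=3 t=4 v=2: → [3,9),[0,6); WM=3
i=4 t=4 v=4: → [3,9),[0,6); WM=3
i=5 t=9 v=2: → [9,15),[6,12); WM=8; [0,6) fires=22
i=6 t=13 v=2: → [12,18),[9,15); WM=12; [3,9) fires=6 [6,12) fires=2
i=7 t=13 v=3: → [12,18),[9,15); WM=12
i=8 t=5 v=1: DROP (t<12-0); WM=12
i=9 t=13 v=5: → [12,18),[9,15); WM=12
i=10 t=18 v=2: → [18,24),[15,21); WM=17; [9,15) fires=12
i=11 t=18 v=1: → [18,24),[15,21); WM=17
i=12 t=23 v=9: → [21,27),[18,24); WM=22; [12,18) fires=10 [15,21) fires=3
i=13 t=21 v=7: DROP (t<22-0); WM=22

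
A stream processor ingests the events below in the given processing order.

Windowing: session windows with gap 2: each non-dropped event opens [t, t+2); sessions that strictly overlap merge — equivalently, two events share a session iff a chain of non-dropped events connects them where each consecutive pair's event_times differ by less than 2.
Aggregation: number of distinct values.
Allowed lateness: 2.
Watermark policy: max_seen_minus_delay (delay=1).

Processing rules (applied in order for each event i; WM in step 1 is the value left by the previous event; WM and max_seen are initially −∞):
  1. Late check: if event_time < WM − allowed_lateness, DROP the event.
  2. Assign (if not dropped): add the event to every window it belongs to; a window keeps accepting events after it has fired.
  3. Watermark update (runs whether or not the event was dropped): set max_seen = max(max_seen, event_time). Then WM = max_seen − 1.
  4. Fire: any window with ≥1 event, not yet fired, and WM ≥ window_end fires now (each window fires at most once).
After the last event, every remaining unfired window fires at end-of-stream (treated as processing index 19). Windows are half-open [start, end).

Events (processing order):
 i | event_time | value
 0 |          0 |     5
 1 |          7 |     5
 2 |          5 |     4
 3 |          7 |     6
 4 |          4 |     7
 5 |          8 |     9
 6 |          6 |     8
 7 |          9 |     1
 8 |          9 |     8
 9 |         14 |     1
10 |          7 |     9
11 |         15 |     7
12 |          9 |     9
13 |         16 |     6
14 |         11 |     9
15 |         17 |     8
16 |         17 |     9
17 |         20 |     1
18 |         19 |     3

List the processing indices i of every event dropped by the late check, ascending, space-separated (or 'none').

10 12 14

i=0 t=0 v=5: → [0,2); WM=-1
i=1 t=7 v=5: → [7,9); WM=6
i=2 t=5 v=4: → [5,7); WM=6
i=3 t=7 v=6: → [7,9); WM=6
i=4 t=4 v=7: → [4,7); WM=6
i=5 t=8 v=9: → [7,10); WM=7
i=6 t=6 v=8: → [4,10); WM=7
i=7 t=9 v=1: → [4,11); WM=8
i=8 t=9 v=8: → [4,11); WM=8
i=9 t=14 v=1: → [14,16); WM=13
i=10 t=7 v=9: DROP (t<13-2); WM=13
i=11 t=15 v=7: → [14,17); WM=14
i=12 t=9 v=9: DROP (t<14-2); WM=14
i=13 t=16 v=6: → [14,18); WM=15
i=14 t=11 v=9: DROP (t<15-2); WM=15
i=15 t=17 v=8: → [14,19); WM=16
i=16 t=17 v=9: → [14,19); WM=16
i=17 t=20 v=1: → [20,22); WM=19
i=18 t=19 v=3: → [19,22); WM=19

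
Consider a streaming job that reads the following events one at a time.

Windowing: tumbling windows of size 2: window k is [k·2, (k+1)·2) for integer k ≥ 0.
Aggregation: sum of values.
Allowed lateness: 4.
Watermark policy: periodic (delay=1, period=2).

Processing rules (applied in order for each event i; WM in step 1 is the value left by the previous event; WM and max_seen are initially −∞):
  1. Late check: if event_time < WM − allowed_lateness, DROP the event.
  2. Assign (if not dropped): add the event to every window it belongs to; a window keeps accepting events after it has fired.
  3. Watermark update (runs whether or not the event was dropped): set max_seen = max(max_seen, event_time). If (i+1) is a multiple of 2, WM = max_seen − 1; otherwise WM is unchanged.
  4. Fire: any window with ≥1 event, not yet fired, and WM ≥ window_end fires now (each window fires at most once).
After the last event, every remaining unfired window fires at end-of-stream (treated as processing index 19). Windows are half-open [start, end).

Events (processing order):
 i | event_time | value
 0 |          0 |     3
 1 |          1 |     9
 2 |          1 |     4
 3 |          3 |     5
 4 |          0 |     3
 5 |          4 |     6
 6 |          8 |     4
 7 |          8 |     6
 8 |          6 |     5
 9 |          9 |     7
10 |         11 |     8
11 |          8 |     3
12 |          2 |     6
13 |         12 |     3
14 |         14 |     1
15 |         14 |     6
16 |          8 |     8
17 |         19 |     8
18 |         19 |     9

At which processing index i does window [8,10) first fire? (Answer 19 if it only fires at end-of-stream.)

i=0 t=0 v=3: → [0,2); WM=−∞
i=1 t=1 v=9: → [0,2); WM=0
i=2 t=1 v=4: → [0,2); WM=0
i=3 t=3 v=5: → [2,4); WM=2; [0,2) fires=16
i=4 t=0 v=3: → [0,2); WM=2
i=5 t=4 v=6: → [4,6); WM=3
i=6 t=8 v=4: → [8,10); WM=3
i=7 t=8 v=6: → [8,10); WM=7; [2,4) fires=5 [4,6) fires=6
i=8 t=6 v=5: → [6,8); WM=7
i=9 t=9 v=7: → [8,10); WM=8; [6,8) fires=5
i=10 t=11 v=8: → [10,12); WM=8
i=11 t=8 v=3: → [8,10); WM=10; [8,10) fires=20
i=12 t=2 v=6: DROP (t<10-4); WM=10
i=13 t=12 v=3: → [12,14); WM=11
i=14 t=14 v=1: → [14,16); WM=11
i=15 t=14 v=6: → [14,16); WM=13; [10,12) fires=8
i=16 t=8 v=8: DROP (t<13-4); WM=13
i=17 t=19 v=8: → [18,20); WM=18; [12,14) fires=3 [14,16) fires=7
i=18 t=19 v=9: → [18,20); WM=18

11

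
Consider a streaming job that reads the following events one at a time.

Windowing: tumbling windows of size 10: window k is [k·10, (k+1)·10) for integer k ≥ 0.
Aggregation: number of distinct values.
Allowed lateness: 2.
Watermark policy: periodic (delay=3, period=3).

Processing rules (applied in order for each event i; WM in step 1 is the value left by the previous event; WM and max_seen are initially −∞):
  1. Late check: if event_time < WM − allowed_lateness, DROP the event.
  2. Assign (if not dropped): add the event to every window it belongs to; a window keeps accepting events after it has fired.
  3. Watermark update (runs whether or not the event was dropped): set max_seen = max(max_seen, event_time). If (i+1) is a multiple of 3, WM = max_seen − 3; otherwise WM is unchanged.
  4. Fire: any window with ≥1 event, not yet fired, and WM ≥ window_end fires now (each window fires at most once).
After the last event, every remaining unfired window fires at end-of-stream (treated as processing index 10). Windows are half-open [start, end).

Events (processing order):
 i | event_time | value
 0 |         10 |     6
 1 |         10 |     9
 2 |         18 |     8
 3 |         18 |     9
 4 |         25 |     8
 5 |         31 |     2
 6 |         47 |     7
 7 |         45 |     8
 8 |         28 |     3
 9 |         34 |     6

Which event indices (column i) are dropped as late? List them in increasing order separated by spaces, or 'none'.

i=0 t=10 v=6: → [10,20); WM=−∞
i=1 t=10 v=9: → [10,20); WM=−∞
i=2 t=18 v=8: → [10,20); WM=15
i=3 t=18 v=9: → [10,20); WM=15
i=4 t=25 v=8: → [20,30); WM=15
i=5 t=31 v=2: → [30,40); WM=28; [10,20) fires=3
i=6 t=47 v=7: → [40,50); WM=28
i=7 t=45 v=8: → [40,50); WM=28
i=8 t=28 v=3: → [20,30); WM=44; [20,30) fires=2 [30,40) fires=1
i=9 t=34 v=6: DROP (t<44-2); WM=44

9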